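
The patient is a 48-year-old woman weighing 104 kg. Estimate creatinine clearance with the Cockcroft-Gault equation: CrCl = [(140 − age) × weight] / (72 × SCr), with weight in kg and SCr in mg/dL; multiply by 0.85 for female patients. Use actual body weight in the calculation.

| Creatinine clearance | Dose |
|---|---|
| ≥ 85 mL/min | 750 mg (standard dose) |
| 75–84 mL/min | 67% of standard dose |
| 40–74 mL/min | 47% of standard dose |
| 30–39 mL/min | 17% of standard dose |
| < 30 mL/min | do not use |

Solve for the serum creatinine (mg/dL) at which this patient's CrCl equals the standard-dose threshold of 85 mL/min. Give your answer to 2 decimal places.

Standard dose requires CrCl ≥ 85 mL/min.
Set (140 − 48) × 104 × 0.85 / (72 × SCr) = 85
SCr = (140 − 48) × 104 × 0.85 / (72 × 85) = 1.329 mg/dL

1.33 mg/dL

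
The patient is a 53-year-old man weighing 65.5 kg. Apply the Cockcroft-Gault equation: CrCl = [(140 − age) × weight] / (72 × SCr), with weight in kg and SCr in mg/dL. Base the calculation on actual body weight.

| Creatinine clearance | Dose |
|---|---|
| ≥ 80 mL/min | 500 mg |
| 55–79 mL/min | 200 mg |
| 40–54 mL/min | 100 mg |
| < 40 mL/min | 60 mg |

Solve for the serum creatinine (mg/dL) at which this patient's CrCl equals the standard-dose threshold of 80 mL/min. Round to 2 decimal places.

Standard dose requires CrCl ≥ 80 mL/min.
Set (140 − 53) × 65.5 / (72 × SCr) = 80
SCr = (140 − 53) × 65.5 / (72 × 80) = 0.989 mg/dL

0.99 mg/dL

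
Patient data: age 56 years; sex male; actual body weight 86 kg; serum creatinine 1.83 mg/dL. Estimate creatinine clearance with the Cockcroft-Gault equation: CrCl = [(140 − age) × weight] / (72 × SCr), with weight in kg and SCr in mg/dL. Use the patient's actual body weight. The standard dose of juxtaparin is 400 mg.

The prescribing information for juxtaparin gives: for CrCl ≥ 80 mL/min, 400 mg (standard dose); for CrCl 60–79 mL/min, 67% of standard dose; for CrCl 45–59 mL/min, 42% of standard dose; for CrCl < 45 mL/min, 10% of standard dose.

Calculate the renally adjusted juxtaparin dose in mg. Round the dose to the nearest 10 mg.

CrCl = (140 − 56) × 86 / (72 × 1.83) = 7224.0 / 131.76 ≈ 54.8 mL/min
CrCl ≈ 55 mL/min → bracket 45–59 mL/min.
42% of 400 mg = 168 mg → 170 mg

170 mg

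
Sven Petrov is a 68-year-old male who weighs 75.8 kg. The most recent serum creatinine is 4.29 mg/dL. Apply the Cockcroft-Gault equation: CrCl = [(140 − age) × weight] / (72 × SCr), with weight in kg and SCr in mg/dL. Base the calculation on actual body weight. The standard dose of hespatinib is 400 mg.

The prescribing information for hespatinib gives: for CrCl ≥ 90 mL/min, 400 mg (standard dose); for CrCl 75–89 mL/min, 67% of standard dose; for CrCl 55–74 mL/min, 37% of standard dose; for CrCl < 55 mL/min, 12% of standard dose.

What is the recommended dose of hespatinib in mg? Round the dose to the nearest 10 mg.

CrCl = (140 − 68) × 75.8 / (72 × 4.29) = 5457.6 / 308.88 ≈ 17.7 mL/min
CrCl ≈ 18 mL/min → bracket < 55 mL/min.
12% of 400 mg = 48 mg → 50 mg

50 mg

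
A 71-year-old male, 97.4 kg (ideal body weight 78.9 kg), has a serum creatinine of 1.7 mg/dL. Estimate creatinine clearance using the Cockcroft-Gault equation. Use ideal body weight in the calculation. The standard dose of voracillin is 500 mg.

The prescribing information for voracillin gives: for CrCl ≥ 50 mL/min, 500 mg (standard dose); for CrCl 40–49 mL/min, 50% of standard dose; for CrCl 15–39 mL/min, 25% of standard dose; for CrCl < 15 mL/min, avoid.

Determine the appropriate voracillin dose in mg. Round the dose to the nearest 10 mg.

CrCl = (140 − 71) × 78.9 / (72 × 1.7) = 5444.1 / 122.40 ≈ 44.5 mL/min
CrCl ≈ 44 mL/min → bracket 40–49 mL/min.
50% of 500 mg = 250 mg

250 mg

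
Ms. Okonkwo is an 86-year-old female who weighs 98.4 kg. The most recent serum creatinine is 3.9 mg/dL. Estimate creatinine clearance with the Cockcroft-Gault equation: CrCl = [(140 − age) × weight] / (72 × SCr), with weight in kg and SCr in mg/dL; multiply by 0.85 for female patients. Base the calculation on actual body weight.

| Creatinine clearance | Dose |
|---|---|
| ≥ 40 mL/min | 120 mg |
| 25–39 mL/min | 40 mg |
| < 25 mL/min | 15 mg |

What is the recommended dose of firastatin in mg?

CrCl = (140 − 86) × 98.4 / (72 × 3.9) × 0.85 = 5313.6 / 280.80 × 0.85 ≈ 16.1 mL/min
CrCl ≈ 16 mL/min → bracket < 25 mL/min.
Dose for this bracket: 15 mg.

15 mg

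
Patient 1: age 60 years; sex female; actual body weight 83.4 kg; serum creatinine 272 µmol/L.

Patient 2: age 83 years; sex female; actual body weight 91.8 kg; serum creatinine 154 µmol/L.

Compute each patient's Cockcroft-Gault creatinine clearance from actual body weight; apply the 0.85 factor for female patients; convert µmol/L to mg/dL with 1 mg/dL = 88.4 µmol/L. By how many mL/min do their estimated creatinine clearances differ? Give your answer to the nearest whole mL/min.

Patient 1: SCr = 272 / 88.4 = 3.077 mg/dL
Patient 1: CrCl = (140 − 60) × 83.4 / (72 × 3.077) × 0.85 = 6672.0 / 221.54 × 0.85 ≈ 25.6 mL/min
Patient 2: SCr = 154 / 88.4 = 1.742 mg/dL
Patient 2: CrCl = (140 − 83) × 91.8 / (72 × 1.742) × 0.85 = 5232.6 / 125.42 × 0.85 ≈ 35.5 mL/min
|25.6 − 35.5| = 9.9 mL/min

10 mL/min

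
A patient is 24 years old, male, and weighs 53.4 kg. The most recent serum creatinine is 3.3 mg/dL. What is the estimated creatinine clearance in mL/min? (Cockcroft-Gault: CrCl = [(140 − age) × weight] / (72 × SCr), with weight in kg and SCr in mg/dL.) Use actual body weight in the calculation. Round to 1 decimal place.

26.1 mL/min

CrCl = (140 − 24) × 53.4 / (72 × 3.3) = 6194.4 / 237.60 ≈ 26.1 mL/min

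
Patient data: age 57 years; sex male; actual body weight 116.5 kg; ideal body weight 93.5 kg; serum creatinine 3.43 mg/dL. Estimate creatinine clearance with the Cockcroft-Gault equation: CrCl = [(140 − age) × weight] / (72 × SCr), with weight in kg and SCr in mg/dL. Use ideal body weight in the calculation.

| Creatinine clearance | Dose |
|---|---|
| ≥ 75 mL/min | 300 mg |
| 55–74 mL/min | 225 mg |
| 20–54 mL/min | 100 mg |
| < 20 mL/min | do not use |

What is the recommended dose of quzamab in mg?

100 mg

CrCl = (140 − 57) × 93.5 / (72 × 3.43) = 7760.5 / 246.96 ≈ 31.4 mL/min
CrCl ≈ 31 mL/min → bracket 20–54 mL/min.
Dose for this bracket: 100 mg.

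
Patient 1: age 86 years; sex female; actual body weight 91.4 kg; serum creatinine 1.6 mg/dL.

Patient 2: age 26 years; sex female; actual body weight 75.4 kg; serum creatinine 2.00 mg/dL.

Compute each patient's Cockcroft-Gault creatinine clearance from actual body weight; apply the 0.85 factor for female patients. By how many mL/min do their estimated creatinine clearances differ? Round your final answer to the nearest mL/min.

Patient 1: CrCl = (140 − 86) × 91.4 / (72 × 1.6) × 0.85 = 4935.6 / 115.20 × 0.85 ≈ 36.4 mL/min
Patient 2: CrCl = (140 − 26) × 75.4 / (72 × 2) × 0.85 = 8595.6 / 144.00 × 0.85 ≈ 50.7 mL/min
|36.4 − 50.7| = 14.3 mL/min

14 mL/min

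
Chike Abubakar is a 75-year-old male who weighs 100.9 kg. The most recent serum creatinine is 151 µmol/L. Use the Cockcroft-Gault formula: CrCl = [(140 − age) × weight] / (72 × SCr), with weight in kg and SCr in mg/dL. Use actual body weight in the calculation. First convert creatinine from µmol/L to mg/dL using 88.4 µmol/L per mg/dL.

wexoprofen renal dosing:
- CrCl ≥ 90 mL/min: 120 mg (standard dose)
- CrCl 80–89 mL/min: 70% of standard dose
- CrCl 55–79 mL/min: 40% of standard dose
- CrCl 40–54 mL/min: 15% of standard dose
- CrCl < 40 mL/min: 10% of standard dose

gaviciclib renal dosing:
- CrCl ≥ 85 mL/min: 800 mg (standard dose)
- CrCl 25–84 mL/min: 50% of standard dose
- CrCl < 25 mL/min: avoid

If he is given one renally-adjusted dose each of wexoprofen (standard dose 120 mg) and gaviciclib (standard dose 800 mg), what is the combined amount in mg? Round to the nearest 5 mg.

SCr = 151 / 88.4 = 1.708 mg/dL
CrCl = (140 − 75) × 100.9 / (72 × 1.708) = 6558.5 / 122.98 ≈ 53.3 mL/min
CrCl ≈ 53 mL/min.
wexoprofen: 40–54 mL/min → 15% of 120 mg = 18 mg.
gaviciclib: 25–84 mL/min → 50% of 800 mg = 400 mg.
Total = 18 + 400 = 418 mg.

420 mg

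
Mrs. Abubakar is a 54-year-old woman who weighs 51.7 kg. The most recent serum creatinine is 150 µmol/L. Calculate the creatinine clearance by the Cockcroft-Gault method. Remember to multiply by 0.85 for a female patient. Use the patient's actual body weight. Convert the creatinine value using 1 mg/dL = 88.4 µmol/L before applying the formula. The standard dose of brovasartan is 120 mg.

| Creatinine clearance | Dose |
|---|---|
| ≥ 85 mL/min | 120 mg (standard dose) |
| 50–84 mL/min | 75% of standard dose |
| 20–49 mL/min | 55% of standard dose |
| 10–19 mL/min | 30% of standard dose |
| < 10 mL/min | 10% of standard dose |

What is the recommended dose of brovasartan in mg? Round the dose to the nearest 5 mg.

SCr = 150 / 88.4 = 1.697 mg/dL
CrCl = (140 − 54) × 51.7 / (72 × 1.697) × 0.85 = 4446.2 / 122.18 × 0.85 ≈ 30.9 mL/min
CrCl ≈ 31 mL/min → bracket 20–49 mL/min.
55% of 120 mg = 66 mg → 65 mg

65 mg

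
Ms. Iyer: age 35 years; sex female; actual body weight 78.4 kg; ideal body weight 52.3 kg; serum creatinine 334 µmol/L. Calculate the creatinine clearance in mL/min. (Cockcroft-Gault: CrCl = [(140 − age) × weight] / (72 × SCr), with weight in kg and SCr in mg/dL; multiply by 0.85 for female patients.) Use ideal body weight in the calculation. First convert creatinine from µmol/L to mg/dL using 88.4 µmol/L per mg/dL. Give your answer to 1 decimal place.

SCr = 334 / 88.4 = 3.778 mg/dL
CrCl = (140 − 35) × 52.3 / (72 × 3.778) × 0.85 = 5491.5 / 272.02 × 0.85 ≈ 17.2 mL/min

17.2 mL/min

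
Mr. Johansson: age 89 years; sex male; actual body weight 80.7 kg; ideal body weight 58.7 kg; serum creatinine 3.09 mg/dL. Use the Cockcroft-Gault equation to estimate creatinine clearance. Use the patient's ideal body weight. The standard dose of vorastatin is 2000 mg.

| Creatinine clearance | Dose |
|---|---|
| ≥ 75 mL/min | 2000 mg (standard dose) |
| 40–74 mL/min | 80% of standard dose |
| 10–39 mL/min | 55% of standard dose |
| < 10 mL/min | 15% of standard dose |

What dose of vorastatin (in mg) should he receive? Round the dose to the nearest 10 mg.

1100 mg

CrCl = (140 − 89) × 58.7 / (72 × 3.09) = 2993.7 / 222.48 ≈ 13.5 mL/min
CrCl ≈ 13 mL/min → bracket 10–39 mL/min.
55% of 2000 mg = 1100 mg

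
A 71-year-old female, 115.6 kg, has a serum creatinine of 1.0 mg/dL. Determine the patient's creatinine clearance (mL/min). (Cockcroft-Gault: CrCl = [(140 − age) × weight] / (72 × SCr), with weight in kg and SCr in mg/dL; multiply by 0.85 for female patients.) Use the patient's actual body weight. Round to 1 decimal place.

CrCl = (140 − 71) × 115.6 / (72 × 1) × 0.85 = 7976.4 / 72.00 × 0.85 ≈ 94.2 mL/min

94.2 mL/min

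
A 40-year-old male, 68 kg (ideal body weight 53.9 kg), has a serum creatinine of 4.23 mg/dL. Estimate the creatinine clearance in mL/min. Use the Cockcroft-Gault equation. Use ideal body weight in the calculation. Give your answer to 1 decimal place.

CrCl = (140 − 40) × 53.9 / (72 × 4.23) = 5390.0 / 304.56 ≈ 17.7 mL/min

17.7 mL/min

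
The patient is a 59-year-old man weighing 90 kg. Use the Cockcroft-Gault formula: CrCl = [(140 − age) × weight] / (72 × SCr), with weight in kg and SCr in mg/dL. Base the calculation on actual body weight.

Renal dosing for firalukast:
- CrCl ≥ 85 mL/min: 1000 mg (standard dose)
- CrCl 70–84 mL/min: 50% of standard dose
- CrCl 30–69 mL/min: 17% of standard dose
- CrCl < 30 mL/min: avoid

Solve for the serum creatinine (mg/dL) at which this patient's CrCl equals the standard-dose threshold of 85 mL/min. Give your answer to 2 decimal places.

1.19 mg/dL

Standard dose requires CrCl ≥ 85 mL/min.
Set (140 − 59) × 90 / (72 × SCr) = 85
SCr = (140 − 59) × 90 / (72 × 85) = 1.191 mg/dL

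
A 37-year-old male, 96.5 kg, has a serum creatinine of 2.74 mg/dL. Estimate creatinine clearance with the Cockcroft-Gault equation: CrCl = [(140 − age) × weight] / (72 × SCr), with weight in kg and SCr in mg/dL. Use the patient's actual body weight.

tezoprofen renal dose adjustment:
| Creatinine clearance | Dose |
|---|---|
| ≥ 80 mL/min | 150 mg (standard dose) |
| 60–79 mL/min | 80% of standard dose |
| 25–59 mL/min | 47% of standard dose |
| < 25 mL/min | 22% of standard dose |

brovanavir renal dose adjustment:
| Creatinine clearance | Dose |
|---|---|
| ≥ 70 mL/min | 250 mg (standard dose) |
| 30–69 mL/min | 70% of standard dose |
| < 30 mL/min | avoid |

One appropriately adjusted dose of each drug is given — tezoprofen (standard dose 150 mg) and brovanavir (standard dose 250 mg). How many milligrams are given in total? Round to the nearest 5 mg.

245 mg

CrCl = (140 − 37) × 96.5 / (72 × 2.74) = 9939.5 / 197.28 ≈ 50.4 mL/min
CrCl ≈ 50 mL/min.
tezoprofen: 25–59 mL/min → 47% of 150 mg = 70.5 mg.
brovanavir: 30–69 mL/min → 70% of 250 mg = 175 mg.
Total = 70.5 + 175 = 245.5 mg.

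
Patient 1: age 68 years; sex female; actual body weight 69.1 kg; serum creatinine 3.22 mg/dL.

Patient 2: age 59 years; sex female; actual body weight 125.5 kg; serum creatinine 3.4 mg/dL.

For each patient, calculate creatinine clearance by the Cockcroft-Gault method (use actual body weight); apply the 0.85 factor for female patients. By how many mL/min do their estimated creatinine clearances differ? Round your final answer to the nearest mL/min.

Patient 1: CrCl = (140 − 68) × 69.1 / (72 × 3.22) × 0.85 = 4975.2 / 231.84 × 0.85 ≈ 18.2 mL/min
Patient 2: CrCl = (140 − 59) × 125.5 / (72 × 3.4) × 0.85 = 10165.5 / 244.80 × 0.85 ≈ 35.3 mL/min
|18.2 − 35.3| = 17.1 mL/min

17 mL/min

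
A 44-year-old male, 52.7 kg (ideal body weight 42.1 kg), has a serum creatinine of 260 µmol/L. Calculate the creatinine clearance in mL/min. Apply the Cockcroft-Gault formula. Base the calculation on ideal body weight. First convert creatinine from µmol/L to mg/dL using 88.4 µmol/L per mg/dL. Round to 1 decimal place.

19.1 mL/min

SCr = 260 / 88.4 = 2.941 mg/dL
CrCl = (140 − 44) × 42.1 / (72 × 2.941) = 4041.6 / 211.75 ≈ 19.1 mL/min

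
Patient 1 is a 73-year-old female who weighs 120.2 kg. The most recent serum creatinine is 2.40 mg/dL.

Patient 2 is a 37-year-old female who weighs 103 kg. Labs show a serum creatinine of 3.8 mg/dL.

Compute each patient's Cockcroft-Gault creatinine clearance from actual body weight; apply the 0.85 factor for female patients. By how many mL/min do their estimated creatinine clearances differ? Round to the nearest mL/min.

Patient 1: CrCl = (140 − 73) × 120.2 / (72 × 2.4) × 0.85 = 8053.4 / 172.80 × 0.85 ≈ 39.6 mL/min
Patient 2: CrCl = (140 − 37) × 103 / (72 × 3.8) × 0.85 = 10609.0 / 273.60 × 0.85 ≈ 33.0 mL/min
|39.6 − 33.0| = 6.6 mL/min

7 mL/min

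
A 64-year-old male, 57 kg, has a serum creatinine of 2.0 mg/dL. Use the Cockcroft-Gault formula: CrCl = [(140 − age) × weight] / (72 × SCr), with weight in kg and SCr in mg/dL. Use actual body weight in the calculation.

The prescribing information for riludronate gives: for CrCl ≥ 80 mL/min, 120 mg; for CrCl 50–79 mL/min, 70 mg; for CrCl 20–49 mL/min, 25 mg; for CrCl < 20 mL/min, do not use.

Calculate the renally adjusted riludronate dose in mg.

CrCl = (140 − 64) × 57 / (72 × 2) = 4332.0 / 144.00 ≈ 30.1 mL/min
CrCl ≈ 30 mL/min → bracket 20–49 mL/min.
Dose for this bracket: 25 mg.

25 mg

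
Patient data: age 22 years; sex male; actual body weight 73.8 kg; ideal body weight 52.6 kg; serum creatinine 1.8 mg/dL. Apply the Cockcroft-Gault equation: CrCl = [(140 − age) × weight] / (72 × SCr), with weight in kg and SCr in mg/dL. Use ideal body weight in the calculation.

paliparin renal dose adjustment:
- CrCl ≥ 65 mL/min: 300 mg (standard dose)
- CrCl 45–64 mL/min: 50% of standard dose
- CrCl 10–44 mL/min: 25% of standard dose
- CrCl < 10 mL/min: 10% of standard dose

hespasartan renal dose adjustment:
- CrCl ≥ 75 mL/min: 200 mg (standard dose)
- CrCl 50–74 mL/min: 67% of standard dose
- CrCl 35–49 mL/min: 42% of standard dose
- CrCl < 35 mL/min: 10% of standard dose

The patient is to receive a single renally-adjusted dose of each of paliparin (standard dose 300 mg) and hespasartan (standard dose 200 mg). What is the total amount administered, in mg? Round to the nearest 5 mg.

235 mg

CrCl = (140 − 22) × 52.6 / (72 × 1.8) = 6206.8 / 129.60 ≈ 47.9 mL/min
CrCl ≈ 48 mL/min.
paliparin: 45–64 mL/min → 50% of 300 mg = 150 mg.
hespasartan: 35–49 mL/min → 42% of 200 mg = 84 mg.
Total = 150 + 84 = 234 mg.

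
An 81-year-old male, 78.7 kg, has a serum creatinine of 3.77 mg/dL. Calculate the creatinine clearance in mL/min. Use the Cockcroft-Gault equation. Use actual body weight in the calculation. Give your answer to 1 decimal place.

17.1 mL/min

CrCl = (140 − 81) × 78.7 / (72 × 3.77) = 4643.3 / 271.44 ≈ 17.1 mL/min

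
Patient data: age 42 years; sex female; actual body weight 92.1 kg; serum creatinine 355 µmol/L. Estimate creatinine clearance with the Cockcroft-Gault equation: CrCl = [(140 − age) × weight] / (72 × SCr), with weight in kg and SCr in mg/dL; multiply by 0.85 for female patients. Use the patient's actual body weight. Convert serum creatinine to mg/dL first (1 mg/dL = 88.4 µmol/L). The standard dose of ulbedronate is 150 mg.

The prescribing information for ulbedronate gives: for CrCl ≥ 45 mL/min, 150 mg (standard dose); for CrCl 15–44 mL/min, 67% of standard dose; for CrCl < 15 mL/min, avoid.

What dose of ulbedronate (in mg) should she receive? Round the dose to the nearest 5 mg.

SCr = 355 / 88.4 = 4.016 mg/dL
CrCl = (140 − 42) × 92.1 / (72 × 4.016) × 0.85 = 9025.8 / 289.15 × 0.85 ≈ 26.5 mL/min
CrCl ≈ 27 mL/min → bracket 15–44 mL/min.
67% of 150 mg = 100.5 mg → 100 mg

100 mg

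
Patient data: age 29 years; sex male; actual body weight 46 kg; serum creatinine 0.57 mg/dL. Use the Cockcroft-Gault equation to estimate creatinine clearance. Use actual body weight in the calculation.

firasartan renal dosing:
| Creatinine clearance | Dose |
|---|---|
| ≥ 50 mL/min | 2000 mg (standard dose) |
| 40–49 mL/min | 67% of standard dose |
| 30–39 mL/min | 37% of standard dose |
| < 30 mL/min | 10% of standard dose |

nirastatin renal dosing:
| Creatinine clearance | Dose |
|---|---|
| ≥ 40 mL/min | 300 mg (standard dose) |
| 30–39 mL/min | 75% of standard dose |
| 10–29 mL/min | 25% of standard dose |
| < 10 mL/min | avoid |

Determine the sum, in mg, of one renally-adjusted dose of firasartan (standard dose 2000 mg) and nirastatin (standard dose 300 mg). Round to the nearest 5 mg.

CrCl = (140 − 29) × 46 / (72 × 0.57) = 5106.0 / 41.04 ≈ 124.4 mL/min
CrCl ≈ 124 mL/min.
firasartan: ≥ 50 mL/min → 100% of 2000 mg = 2000 mg.
nirastatin: ≥ 40 mL/min → 100% of 300 mg = 300 mg.
Total = 2000 + 300 = 2300 mg.

2300 mg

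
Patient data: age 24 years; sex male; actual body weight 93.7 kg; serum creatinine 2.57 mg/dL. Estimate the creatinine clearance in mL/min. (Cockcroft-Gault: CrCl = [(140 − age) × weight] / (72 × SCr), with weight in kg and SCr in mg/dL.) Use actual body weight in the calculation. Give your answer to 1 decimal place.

58.7 mL/min

CrCl = (140 − 24) × 93.7 / (72 × 2.57) = 10869.2 / 185.04 ≈ 58.7 mL/min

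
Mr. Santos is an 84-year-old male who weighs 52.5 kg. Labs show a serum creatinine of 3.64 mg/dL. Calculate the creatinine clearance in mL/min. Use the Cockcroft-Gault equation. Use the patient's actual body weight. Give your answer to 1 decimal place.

11.2 mL/min

CrCl = (140 − 84) × 52.5 / (72 × 3.64) = 2940.0 / 262.08 ≈ 11.2 mL/min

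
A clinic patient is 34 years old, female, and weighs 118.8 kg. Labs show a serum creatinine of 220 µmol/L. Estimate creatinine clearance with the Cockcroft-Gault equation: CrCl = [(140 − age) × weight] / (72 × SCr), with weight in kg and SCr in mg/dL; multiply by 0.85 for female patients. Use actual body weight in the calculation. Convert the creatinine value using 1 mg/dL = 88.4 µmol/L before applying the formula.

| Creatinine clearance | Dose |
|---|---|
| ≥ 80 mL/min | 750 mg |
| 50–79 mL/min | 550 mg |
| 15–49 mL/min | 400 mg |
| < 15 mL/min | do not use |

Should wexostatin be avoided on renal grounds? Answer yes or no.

SCr = 220 / 88.4 = 2.489 mg/dL
CrCl = (140 − 34) × 118.8 / (72 × 2.489) × 0.85 = 12592.8 / 179.21 × 0.85 ≈ 59.7 mL/min
CrCl ≈ 60 mL/min, which is ≥ 15 mL/min.

no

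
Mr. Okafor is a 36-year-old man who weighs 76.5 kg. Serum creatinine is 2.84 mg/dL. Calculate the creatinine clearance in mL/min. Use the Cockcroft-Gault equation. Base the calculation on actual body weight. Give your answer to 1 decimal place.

CrCl = (140 − 36) × 76.5 / (72 × 2.84) = 7956.0 / 204.48 ≈ 38.9 mL/min

38.9 mL/min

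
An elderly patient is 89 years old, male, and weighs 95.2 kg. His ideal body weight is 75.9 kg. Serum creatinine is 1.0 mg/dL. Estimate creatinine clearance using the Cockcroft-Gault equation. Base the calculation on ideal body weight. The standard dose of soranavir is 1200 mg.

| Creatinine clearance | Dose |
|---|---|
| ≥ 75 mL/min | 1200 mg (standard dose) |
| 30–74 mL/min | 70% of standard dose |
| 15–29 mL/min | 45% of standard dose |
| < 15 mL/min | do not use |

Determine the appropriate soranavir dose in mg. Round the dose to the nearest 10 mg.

840 mg

CrCl = (140 − 89) × 75.9 / (72 × 1) = 3870.9 / 72.00 ≈ 53.8 mL/min
CrCl ≈ 54 mL/min → bracket 30–74 mL/min.
70% of 1200 mg = 840 mg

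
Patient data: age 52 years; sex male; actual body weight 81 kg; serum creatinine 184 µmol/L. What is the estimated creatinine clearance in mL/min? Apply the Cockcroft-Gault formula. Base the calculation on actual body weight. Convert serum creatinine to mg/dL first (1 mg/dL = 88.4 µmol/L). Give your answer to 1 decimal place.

SCr = 184 / 88.4 = 2.081 mg/dL
CrCl = (140 − 52) × 81 / (72 × 2.081) = 7128.0 / 149.83 ≈ 47.6 mL/min

47.6 mL/min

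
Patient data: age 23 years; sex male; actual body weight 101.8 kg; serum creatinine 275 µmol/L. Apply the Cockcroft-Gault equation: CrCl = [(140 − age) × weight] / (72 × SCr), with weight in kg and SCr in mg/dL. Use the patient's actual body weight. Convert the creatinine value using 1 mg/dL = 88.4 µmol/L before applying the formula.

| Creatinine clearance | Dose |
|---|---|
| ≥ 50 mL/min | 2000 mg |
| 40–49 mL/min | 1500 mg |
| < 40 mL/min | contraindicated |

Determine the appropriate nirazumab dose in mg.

SCr = 275 / 88.4 = 3.111 mg/dL
CrCl = (140 − 23) × 101.8 / (72 × 3.111) = 11910.6 / 223.99 ≈ 53.2 mL/min
CrCl ≈ 53 mL/min → bracket ≥ 50 mL/min.
Dose for this bracket: 2000 mg.

2000 mg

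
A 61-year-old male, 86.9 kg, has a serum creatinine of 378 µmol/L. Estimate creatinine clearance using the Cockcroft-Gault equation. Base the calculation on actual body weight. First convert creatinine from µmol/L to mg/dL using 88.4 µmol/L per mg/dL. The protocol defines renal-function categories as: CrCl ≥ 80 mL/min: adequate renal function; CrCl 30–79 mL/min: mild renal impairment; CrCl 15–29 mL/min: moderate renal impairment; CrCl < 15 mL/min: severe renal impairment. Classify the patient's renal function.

SCr = 378 / 88.4 = 4.276 mg/dL
CrCl = (140 − 61) × 86.9 / (72 × 4.276) = 6865.1 / 307.87 ≈ 22.3 mL/min
22 mL/min falls in the 'moderate renal impairment' range.

moderate renal impairment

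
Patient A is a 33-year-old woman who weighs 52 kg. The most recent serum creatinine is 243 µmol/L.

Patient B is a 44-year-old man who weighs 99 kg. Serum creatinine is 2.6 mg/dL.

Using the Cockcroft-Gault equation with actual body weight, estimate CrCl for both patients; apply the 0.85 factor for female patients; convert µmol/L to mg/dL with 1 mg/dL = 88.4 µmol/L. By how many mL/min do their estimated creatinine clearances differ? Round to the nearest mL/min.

27 mL/min

Patient A: SCr = 243 / 88.4 = 2.749 mg/dL
Patient A: CrCl = (140 − 33) × 52 / (72 × 2.749) × 0.85 = 5564.0 / 197.93 × 0.85 ≈ 23.9 mL/min
Patient B: CrCl = (140 − 44) × 99 / (72 × 2.6) = 9504.0 / 187.20 ≈ 50.8 mL/min
|23.9 − 50.8| = 26.9 mL/min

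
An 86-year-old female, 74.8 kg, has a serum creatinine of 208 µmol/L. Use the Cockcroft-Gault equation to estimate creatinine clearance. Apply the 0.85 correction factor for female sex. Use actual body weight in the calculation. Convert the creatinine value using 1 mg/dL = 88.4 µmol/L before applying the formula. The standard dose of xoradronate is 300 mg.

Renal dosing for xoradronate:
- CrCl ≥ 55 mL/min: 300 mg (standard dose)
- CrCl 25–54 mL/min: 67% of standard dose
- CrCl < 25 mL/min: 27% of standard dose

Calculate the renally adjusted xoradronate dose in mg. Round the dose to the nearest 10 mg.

SCr = 208 / 88.4 = 2.353 mg/dL
CrCl = (140 − 86) × 74.8 / (72 × 2.353) × 0.85 = 4039.2 / 169.42 × 0.85 ≈ 20.3 mL/min
CrCl ≈ 20 mL/min → bracket < 25 mL/min.
27% of 300 mg = 81 mg → 80 mg

80 mg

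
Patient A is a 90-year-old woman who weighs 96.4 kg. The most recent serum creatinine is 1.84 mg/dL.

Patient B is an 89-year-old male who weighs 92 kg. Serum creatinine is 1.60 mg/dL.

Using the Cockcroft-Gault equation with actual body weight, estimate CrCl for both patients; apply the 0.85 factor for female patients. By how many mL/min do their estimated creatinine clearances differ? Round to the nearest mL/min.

Patient A: CrCl = (140 − 90) × 96.4 / (72 × 1.84) × 0.85 = 4820.0 / 132.48 × 0.85 ≈ 30.9 mL/min
Patient B: CrCl = (140 − 89) × 92 / (72 × 1.6) = 4692.0 / 115.20 ≈ 40.7 mL/min
|30.9 − 40.7| = 9.8 mL/min

10 mL/min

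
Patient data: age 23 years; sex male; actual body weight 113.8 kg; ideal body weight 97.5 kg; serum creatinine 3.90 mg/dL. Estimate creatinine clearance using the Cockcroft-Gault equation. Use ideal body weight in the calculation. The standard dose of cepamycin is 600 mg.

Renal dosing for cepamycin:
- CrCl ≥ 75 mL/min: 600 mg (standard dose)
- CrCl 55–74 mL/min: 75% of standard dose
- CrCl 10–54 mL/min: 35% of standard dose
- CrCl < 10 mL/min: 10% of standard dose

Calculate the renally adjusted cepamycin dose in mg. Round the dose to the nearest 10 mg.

210 mg

CrCl = (140 − 23) × 97.5 / (72 × 3.9) = 11407.5 / 280.80 ≈ 40.6 mL/min
CrCl ≈ 41 mL/min → bracket 10–54 mL/min.
35% of 600 mg = 210 mg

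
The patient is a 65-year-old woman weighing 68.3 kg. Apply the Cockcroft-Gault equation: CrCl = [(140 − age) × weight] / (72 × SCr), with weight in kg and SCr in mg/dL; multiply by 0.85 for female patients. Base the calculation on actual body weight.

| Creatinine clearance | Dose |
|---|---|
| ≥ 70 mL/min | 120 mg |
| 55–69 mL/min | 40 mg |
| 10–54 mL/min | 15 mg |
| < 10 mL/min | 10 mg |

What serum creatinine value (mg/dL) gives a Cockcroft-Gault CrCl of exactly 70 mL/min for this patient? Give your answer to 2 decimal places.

0.86 mg/dL

Standard dose requires CrCl ≥ 70 mL/min.
Set (140 − 65) × 68.3 × 0.85 / (72 × SCr) = 70
SCr = (140 − 65) × 68.3 × 0.85 / (72 × 70) = 0.864 mg/dL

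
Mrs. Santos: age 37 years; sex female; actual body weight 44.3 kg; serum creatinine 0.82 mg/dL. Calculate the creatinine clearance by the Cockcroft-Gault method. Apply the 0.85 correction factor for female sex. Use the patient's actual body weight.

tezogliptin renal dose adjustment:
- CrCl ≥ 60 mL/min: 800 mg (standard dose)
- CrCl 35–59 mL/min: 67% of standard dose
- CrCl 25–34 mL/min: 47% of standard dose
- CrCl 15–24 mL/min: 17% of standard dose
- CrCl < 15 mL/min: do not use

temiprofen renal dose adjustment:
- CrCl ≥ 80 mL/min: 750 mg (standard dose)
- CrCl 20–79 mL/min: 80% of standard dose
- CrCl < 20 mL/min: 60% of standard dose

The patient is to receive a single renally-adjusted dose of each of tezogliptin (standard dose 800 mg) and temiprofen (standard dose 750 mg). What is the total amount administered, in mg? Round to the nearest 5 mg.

1400 mg

CrCl = (140 − 37) × 44.3 / (72 × 0.82) × 0.85 = 4562.9 / 59.04 × 0.85 ≈ 65.7 mL/min
CrCl ≈ 66 mL/min.
tezogliptin: ≥ 60 mL/min → 100% of 800 mg = 800 mg.
temiprofen: 20–79 mL/min → 80% of 750 mg = 600 mg.
Total = 800 + 600 = 1400 mg.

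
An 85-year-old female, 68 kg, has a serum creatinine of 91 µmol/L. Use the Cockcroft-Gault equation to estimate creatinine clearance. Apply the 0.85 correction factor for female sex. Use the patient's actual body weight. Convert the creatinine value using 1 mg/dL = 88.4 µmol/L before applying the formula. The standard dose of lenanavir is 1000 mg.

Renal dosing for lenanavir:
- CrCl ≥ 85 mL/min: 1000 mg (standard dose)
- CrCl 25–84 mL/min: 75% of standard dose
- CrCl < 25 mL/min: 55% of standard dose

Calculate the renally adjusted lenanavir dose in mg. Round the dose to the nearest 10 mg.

750 mg

SCr = 91 / 88.4 = 1.029 mg/dL
CrCl = (140 − 85) × 68 / (72 × 1.029) × 0.85 = 3740.0 / 74.09 × 0.85 ≈ 42.9 mL/min
CrCl ≈ 43 mL/min → bracket 25–84 mL/min.
75% of 1000 mg = 750 mg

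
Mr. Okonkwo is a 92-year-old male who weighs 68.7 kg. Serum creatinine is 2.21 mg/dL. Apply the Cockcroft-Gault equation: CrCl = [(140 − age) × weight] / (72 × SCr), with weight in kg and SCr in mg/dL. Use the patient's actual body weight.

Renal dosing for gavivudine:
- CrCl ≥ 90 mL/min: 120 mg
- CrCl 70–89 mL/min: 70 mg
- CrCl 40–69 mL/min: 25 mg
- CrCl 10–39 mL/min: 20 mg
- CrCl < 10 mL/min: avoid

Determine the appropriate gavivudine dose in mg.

CrCl = (140 − 92) × 68.7 / (72 × 2.21) = 3297.6 / 159.12 ≈ 20.7 mL/min
CrCl ≈ 21 mL/min → bracket 10–39 mL/min.
Dose for this bracket: 20 mg.

20 mg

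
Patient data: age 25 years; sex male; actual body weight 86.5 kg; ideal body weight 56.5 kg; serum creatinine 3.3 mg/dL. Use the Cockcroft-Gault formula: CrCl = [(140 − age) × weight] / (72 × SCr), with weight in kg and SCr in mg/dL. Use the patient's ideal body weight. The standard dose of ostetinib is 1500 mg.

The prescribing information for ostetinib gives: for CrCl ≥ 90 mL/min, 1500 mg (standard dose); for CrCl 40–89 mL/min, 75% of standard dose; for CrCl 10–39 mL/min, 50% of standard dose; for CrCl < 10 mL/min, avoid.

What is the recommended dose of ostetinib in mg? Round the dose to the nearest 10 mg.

750 mg

CrCl = (140 − 25) × 56.5 / (72 × 3.3) = 6497.5 / 237.60 ≈ 27.3 mL/min
CrCl ≈ 27 mL/min → bracket 10–39 mL/min.
50% of 1500 mg = 750 mg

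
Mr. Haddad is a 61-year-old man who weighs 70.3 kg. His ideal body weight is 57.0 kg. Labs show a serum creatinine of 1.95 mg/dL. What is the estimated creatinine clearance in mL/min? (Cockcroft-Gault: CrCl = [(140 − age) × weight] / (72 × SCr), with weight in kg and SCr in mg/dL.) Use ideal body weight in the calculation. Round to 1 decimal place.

CrCl = (140 − 61) × 57 / (72 × 1.95) = 4503.0 / 140.40 ≈ 32.1 mL/min

32.1 mL/min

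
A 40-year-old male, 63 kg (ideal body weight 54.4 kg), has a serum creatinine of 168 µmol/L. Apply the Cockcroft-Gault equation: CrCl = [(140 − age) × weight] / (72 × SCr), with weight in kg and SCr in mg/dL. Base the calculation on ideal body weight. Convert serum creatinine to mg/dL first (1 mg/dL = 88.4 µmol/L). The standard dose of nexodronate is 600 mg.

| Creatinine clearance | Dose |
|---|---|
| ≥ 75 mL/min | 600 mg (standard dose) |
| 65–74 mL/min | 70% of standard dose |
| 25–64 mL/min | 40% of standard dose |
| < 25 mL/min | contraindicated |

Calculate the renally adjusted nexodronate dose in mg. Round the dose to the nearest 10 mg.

SCr = 168 / 88.4 = 1.9 mg/dL
CrCl = (140 − 40) × 54.4 / (72 × 1.9) = 5440.0 / 136.80 ≈ 39.8 mL/min
CrCl ≈ 40 mL/min → bracket 25–64 mL/min.
40% of 600 mg = 240 mg

240 mg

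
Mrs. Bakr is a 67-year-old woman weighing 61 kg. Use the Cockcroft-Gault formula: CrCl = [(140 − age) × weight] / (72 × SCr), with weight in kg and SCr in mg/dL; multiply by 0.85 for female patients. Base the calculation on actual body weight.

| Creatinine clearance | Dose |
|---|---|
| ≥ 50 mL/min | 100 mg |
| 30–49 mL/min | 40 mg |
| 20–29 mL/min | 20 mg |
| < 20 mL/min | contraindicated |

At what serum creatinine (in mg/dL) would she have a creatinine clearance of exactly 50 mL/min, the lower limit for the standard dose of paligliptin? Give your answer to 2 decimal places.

Standard dose requires CrCl ≥ 50 mL/min.
Set (140 − 67) × 61 × 0.85 / (72 × SCr) = 50
SCr = (140 − 67) × 61 × 0.85 / (72 × 50) = 1.051 mg/dL

1.05 mg/dL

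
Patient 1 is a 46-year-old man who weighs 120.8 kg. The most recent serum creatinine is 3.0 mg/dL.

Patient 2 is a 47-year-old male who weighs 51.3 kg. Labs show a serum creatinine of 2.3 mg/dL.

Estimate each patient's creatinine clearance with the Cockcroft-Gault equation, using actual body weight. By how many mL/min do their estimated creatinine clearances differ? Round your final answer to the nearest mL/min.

24 mL/min

Patient 1: CrCl = (140 − 46) × 120.8 / (72 × 3) = 11355.2 / 216.00 ≈ 52.6 mL/min
Patient 2: CrCl = (140 − 47) × 51.3 / (72 × 2.3) = 4770.9 / 165.60 ≈ 28.8 mL/min
|52.6 − 28.8| = 23.8 mL/min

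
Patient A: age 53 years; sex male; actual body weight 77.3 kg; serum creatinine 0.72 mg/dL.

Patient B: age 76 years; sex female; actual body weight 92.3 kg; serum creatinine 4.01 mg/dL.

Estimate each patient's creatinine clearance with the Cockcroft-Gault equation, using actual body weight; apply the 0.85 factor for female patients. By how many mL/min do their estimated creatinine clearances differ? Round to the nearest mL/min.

112 mL/min

Patient A: CrCl = (140 − 53) × 77.3 / (72 × 0.72) = 6725.1 / 51.84 ≈ 129.7 mL/min
Patient B: CrCl = (140 − 76) × 92.3 / (72 × 4.01) × 0.85 = 5907.2 / 288.72 × 0.85 ≈ 17.4 mL/min
|129.7 − 17.4| = 112.3 mL/min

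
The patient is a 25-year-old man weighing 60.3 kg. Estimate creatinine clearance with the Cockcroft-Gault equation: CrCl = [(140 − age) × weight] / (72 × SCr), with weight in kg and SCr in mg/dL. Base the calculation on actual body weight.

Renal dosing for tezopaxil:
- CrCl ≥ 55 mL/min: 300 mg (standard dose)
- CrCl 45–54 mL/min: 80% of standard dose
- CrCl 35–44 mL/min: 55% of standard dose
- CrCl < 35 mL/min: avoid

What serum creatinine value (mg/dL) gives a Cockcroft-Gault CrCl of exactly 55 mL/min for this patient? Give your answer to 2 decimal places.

Standard dose requires CrCl ≥ 55 mL/min.
Set (140 − 25) × 60.3 / (72 × SCr) = 55
SCr = (140 − 25) × 60.3 / (72 × 55) = 1.751 mg/dL

1.75 mg/dL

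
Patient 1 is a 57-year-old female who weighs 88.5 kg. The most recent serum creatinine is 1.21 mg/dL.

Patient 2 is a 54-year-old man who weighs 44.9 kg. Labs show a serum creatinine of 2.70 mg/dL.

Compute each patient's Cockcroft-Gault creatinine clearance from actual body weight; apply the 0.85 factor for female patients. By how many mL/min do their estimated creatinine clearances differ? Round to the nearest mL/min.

Patient 1: CrCl = (140 − 57) × 88.5 / (72 × 1.21) × 0.85 = 7345.5 / 87.12 × 0.85 ≈ 71.7 mL/min
Patient 2: CrCl = (140 − 54) × 44.9 / (72 × 2.7) = 3861.4 / 194.40 ≈ 19.9 mL/min
|71.7 − 19.9| = 51.8 mL/min

52 mL/min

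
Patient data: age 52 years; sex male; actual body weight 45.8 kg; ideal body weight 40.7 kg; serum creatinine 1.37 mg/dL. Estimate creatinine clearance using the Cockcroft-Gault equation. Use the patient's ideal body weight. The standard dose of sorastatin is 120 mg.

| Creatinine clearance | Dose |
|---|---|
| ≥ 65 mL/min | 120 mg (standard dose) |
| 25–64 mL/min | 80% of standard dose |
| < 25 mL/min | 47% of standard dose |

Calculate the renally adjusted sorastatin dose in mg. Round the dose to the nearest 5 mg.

CrCl = (140 − 52) × 40.7 / (72 × 1.37) = 3581.6 / 98.64 ≈ 36.3 mL/min
CrCl ≈ 36 mL/min → bracket 25–64 mL/min.
80% of 120 mg = 96 mg → 95 mg

95 mg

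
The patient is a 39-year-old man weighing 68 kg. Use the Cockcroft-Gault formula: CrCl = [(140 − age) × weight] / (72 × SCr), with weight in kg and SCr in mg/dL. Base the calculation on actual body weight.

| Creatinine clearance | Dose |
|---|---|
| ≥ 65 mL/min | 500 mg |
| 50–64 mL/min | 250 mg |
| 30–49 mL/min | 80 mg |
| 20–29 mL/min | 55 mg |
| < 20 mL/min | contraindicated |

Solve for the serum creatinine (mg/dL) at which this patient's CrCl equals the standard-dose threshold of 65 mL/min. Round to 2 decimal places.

1.47 mg/dL

Standard dose requires CrCl ≥ 65 mL/min.
Set (140 − 39) × 68 / (72 × SCr) = 65
SCr = (140 − 39) × 68 / (72 × 65) = 1.468 mg/dL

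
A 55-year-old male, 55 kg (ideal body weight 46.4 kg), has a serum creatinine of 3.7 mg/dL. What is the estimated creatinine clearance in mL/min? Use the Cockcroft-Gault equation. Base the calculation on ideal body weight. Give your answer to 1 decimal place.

CrCl = (140 − 55) × 46.4 / (72 × 3.7) = 3944.0 / 266.40 ≈ 14.8 mL/min

14.8 mL/min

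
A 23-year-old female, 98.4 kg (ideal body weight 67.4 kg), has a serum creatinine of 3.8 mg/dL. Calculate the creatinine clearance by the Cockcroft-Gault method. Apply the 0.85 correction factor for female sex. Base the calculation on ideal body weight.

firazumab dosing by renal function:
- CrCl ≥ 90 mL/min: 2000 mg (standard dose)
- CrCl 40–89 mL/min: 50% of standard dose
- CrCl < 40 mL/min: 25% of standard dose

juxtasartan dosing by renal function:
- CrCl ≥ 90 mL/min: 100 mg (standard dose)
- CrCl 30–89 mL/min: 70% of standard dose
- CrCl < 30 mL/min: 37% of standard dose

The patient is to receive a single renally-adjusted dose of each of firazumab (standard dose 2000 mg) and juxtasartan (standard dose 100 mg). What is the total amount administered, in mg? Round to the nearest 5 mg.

535 mg

CrCl = (140 − 23) × 67.4 / (72 × 3.8) × 0.85 = 7885.8 / 273.60 × 0.85 ≈ 24.5 mL/min
CrCl ≈ 24 mL/min.
firazumab: < 40 mL/min → 25% of 2000 mg = 500 mg.
juxtasartan: < 30 mL/min → 37% of 100 mg = 37 mg.
Total = 500 + 37 = 537 mg.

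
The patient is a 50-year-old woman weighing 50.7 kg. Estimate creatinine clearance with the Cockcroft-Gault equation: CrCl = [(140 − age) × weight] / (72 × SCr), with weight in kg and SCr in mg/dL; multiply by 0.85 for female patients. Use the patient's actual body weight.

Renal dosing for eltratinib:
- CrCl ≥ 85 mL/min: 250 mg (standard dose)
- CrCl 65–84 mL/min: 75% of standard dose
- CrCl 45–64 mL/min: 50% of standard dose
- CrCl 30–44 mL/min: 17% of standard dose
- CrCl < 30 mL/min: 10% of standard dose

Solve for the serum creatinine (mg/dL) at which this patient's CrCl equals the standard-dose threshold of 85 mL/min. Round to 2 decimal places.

Standard dose requires CrCl ≥ 85 mL/min.
Set (140 − 50) × 50.7 × 0.85 / (72 × SCr) = 85
SCr = (140 − 50) × 50.7 × 0.85 / (72 × 85) = 0.634 mg/dL

0.63 mg/dL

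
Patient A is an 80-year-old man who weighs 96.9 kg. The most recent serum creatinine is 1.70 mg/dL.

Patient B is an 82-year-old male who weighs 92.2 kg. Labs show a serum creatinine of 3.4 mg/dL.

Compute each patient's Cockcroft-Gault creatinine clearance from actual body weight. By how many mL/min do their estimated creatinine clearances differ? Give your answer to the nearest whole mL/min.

Patient A: CrCl = (140 − 80) × 96.9 / (72 × 1.7) = 5814.0 / 122.40 ≈ 47.5 mL/min
Patient B: CrCl = (140 − 82) × 92.2 / (72 × 3.4) = 5347.6 / 244.80 ≈ 21.8 mL/min
|47.5 − 21.8| = 25.7 mL/min

26 mL/min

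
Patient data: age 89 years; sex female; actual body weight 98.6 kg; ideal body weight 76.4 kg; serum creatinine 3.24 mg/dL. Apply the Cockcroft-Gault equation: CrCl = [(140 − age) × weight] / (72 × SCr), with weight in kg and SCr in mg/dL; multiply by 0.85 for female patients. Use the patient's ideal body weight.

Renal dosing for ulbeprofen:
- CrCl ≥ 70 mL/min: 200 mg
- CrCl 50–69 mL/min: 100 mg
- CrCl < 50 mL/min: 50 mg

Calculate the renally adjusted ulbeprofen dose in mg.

CrCl = (140 − 89) × 76.4 / (72 × 3.24) × 0.85 = 3896.4 / 233.28 × 0.85 ≈ 14.2 mL/min
CrCl ≈ 14 mL/min → bracket < 50 mL/min.
Dose for this bracket: 50 mg.

50 mg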